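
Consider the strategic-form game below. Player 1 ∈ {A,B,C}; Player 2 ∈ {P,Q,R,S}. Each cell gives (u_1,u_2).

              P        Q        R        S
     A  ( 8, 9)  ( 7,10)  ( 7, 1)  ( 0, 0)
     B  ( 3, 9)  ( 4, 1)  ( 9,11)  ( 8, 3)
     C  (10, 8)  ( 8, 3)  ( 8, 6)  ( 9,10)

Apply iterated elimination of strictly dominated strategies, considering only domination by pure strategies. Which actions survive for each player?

P1 drop A (C beats it: P:10>8 Q:8>7 R:8>7 S:9>0)
P2 drop Q (P beats it: B:9>1 C:8>3)
P1→{B,C} P2→{P,R,S}

Survivors P1:{B,C} P2:{P,R,S}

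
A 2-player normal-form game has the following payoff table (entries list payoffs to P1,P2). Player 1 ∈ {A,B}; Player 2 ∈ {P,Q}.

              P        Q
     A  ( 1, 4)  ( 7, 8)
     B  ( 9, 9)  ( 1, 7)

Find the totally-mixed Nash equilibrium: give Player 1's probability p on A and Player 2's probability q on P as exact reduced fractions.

(p,q) = (1/3, 3/7)

P1 indiff ⇒ q·1+(1-q)·7 = q·9+(1-q)·1 ⇒ q(-8) = (1-q)(-6) ⇒ q = 3/7
P2 indiff ⇒ p·4+(1-p)·9 = p·8+(1-p)·7 ⇒ p(-4) = (1-p)(-2) ⇒ p = 1/3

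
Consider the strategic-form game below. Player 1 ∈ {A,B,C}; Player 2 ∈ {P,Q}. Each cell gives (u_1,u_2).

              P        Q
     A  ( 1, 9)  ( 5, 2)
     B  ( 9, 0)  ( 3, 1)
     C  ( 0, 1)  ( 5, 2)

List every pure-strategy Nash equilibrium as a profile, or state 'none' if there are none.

NE set: (C,Q)

(A,P): not NE [P1→B gives 9>1]
(A,Q): not NE [P2→P gives 9>2]
(B,P): not NE [P2→Q gives 1>0]
(B,Q): not NE [P1→C gives 5>3]
(C,P): not NE [P1→B gives 9>0; P2→Q gives 2>1]
(C,Q): NE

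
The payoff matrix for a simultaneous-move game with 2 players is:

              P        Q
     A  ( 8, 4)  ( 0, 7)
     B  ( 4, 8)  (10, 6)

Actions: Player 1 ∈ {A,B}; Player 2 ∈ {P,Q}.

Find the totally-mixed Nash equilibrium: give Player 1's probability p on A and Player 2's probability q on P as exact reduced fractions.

P1 indiff ⇒ q·8+(1-q)·0 = q·4+(1-q)·10 ⇒ q(4) = (1-q)(10) ⇒ q = 5/7
P2 indiff ⇒ p·4+(1-p)·8 = p·7+(1-p)·6 ⇒ p(-3) = (1-p)(-2) ⇒ p = 2/5

P1 mixes 2/5 on A; P2 mixes 5/7 on P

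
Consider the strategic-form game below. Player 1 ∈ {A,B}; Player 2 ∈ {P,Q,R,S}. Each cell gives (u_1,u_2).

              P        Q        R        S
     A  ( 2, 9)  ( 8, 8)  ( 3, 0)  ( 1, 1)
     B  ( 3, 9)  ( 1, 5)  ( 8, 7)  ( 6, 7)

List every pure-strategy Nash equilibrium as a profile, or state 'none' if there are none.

(A,P): not NE [P1→B gives 3>2]
(A,Q): not NE [P2→P gives 9>8]
(A,R): not NE [P1→B gives 8>3; P2→P gives 9>0]
(A,S): not NE [P1→B gives 6>1; P2→P gives 9>1]
(B,P): NE
(B,Q): not NE [P1→A gives 8>1; P2→P gives 9>5]
(B,R): not NE [P2→P gives 9>7]
(B,S): not NE [P2→P gives 9>7]

Nash profiles: (B,P)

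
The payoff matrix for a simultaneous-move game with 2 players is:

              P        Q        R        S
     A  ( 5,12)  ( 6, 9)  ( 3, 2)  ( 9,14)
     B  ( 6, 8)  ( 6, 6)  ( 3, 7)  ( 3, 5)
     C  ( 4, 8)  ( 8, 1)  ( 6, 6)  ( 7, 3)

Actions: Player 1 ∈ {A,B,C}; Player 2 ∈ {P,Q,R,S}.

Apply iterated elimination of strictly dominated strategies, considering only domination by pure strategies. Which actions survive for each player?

Remaining: P1:{A,B} P2:{P,S}

P2 drop Q (P beats it: A:12>9 B:8>6 C:8>1)
P2 drop R (P beats it: A:12>2 B:8>7 C:8>6)
P1 drop C (A beats it: P:5>4 S:9>7)
P1→{A,B} P2→{P,S}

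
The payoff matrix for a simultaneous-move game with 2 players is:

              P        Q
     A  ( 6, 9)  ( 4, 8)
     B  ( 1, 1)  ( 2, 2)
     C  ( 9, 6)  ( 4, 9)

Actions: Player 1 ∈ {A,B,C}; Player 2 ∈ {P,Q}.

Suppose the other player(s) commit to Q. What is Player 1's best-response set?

u_1(A vs Q) = 4
u_1(B vs Q) = 2
u_1(C vs Q) = 4
max payoff 4 at {A,C}

argmax u_1 = {A,C}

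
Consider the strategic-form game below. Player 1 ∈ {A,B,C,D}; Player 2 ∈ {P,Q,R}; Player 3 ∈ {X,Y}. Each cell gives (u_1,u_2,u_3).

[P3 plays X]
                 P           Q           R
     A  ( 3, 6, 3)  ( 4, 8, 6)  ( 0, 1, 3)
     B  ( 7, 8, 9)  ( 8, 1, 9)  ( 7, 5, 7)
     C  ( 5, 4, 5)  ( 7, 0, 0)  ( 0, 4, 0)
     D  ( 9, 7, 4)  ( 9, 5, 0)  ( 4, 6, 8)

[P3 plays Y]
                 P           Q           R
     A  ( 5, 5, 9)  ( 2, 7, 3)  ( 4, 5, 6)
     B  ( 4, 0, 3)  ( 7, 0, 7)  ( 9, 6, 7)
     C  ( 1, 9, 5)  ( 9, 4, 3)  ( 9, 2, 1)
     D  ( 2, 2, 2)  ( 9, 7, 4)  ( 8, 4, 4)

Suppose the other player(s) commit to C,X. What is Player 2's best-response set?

BR_2 = {P,R}

u_2(P vs C,X) = 4
u_2(Q vs C,X) = 0
u_2(R vs C,X) = 4
max payoff 4 at {P,R}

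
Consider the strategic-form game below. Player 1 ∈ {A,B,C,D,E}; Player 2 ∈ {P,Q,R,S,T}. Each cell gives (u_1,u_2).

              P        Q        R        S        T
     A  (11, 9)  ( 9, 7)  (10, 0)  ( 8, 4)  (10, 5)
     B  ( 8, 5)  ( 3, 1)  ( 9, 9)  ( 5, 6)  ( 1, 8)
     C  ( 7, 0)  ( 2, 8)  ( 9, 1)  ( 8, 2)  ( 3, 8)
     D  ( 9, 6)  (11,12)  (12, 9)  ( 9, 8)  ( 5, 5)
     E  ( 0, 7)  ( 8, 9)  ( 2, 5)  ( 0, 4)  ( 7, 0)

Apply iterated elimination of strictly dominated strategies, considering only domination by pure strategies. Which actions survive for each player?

IESDS → P1:{A,D} P2:{P,Q}

P1 drop B (A beats it: P:11>8 Q:9>3 R:10>9 S:8>5 T:10>1)
P1 drop C (D beats it: P:9>7 Q:11>2 R:12>9 S:9>8 T:5>3)
P1 drop E (A beats it: P:11>0 Q:9>8 R:10>2 S:8>0 T:10>7)
P2 drop R (Q beats it: A:7>0 D:12>9)
P2 drop S (Q beats it: A:7>4 D:12>8)
P2 drop T (P beats it: A:9>5 D:6>5)
P1→{A,D} P2→{P,Q}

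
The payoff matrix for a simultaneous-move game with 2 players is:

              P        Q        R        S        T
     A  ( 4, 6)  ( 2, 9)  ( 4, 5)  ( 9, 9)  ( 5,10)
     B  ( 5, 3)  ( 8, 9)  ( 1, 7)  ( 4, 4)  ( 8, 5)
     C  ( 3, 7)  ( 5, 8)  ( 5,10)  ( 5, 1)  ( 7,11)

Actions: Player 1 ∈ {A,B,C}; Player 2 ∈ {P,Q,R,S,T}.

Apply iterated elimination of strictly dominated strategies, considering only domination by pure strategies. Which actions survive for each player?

Remaining: P1:{B,C} P2:{Q,R,T}

P2 drop P (Q beats it: A:9>6 B:9>3 C:8>7)
P2 drop S (T beats it: A:10>9 B:5>4 C:11>1)
P1 drop A (C beats it: Q:5>2 R:5>4 T:7>5)
P1→{B,C} P2→{Q,R,T}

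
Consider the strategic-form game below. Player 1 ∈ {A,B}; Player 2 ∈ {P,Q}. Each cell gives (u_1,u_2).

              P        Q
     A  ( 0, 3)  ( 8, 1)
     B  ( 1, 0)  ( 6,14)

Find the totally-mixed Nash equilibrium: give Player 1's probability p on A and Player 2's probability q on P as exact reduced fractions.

(p,q) = (7/8, 2/3)

P1 indiff ⇒ q·0+(1-q)·8 = q·1+(1-q)·6 ⇒ q(-1) = (1-q)(-2) ⇒ q = 2/3
P2 indiff ⇒ p·3+(1-p)·0 = p·1+(1-p)·14 ⇒ p(2) = (1-p)(14) ⇒ p = 7/8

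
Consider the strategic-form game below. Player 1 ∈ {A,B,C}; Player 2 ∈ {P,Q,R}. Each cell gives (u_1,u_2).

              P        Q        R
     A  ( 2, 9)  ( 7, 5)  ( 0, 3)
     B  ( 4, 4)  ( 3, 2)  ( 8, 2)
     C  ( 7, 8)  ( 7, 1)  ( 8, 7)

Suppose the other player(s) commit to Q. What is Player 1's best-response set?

argmax u_1 = {A,C}

u_1(A vs Q) = 7
u_1(B vs Q) = 3
u_1(C vs Q) = 7
max payoff 7 at {A,C}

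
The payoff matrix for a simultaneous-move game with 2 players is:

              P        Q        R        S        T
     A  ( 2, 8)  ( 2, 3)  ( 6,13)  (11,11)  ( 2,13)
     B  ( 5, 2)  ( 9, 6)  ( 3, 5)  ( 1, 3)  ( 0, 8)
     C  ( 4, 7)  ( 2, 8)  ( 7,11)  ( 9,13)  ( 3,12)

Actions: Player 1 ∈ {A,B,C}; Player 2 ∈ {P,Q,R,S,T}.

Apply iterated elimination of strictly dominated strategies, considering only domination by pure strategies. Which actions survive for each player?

P2 drop P (R beats it: A:13>8 B:5>2 C:11>7)
P2 drop Q (T beats it: A:13>3 B:8>6 C:12>8)
P1 drop B (A beats it: R:6>3 S:11>1 T:2>0)
P1→{A,C} P2→{R,S,T}

Remaining: P1:{A,C} P2:{R,S,T}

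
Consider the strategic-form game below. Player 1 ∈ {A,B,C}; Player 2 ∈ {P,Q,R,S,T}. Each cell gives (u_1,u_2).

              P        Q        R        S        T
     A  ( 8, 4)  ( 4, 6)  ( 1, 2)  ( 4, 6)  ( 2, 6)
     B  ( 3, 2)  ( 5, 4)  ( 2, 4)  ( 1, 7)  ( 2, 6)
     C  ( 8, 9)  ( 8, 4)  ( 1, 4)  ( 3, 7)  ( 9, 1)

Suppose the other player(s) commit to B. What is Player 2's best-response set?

u_2(P vs B) = 2
u_2(Q vs B) = 4
u_2(R vs B) = 4
u_2(S vs B) = 7
u_2(T vs B) = 6
max payoff 7 at {S}

BR_2 = {S}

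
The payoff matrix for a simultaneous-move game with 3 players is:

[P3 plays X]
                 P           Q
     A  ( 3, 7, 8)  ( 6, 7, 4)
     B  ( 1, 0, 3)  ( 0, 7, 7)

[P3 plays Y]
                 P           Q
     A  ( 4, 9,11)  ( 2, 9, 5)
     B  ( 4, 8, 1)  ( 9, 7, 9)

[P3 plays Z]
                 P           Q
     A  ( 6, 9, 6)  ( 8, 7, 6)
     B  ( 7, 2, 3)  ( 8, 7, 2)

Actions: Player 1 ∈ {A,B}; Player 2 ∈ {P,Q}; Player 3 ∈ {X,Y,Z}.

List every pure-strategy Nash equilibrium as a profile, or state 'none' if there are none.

Nash profiles: (A,P,Y)

(A,P,X): not NE [P3→Y gives 11>8]
(A,P,Y): NE
(A,P,Z): not NE [P1→B gives 7>6; P3→Y gives 11>6]
(A,Q,X): not NE [P3→Z gives 6>4]
(A,Q,Y): not NE [P1→B gives 9>2; P3→Z gives 6>5]
(A,Q,Z): not NE [P2→P gives 9>7]
(B,P,X): not NE [P1→A gives 3>1; P2→Q gives 7>0]
(B,P,Y): not NE [P3→Z gives 3>1]
(B,P,Z): not NE [P2→Q gives 7>2]
(B,Q,X): not NE [P1→A gives 6>0; P3→Y gives 9>7]
(B,Q,Y): not NE [P2→P gives 8>7]
(B,Q,Z): not NE [P3→Y gives 9>2]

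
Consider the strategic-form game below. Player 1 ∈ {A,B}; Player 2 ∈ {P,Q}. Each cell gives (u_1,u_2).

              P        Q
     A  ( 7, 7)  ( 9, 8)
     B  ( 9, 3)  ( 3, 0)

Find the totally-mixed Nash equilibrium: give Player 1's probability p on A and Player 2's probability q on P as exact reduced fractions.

P1 indiff ⇒ q·7+(1-q)·9 = q·9+(1-q)·3 ⇒ q(-2) = (1-q)(-6) ⇒ q = 3/4
P2 indiff ⇒ p·7+(1-p)·3 = p·8+(1-p)·0 ⇒ p(-1) = (1-p)(-3) ⇒ p = 3/4

(p,q) = (3/4, 3/4)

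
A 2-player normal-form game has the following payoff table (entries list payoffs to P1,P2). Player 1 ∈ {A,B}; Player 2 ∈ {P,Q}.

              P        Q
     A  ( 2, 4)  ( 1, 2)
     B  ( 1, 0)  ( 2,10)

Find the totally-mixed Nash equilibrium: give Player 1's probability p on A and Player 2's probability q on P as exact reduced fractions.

P1 indiff ⇒ q·2+(1-q)·1 = q·1+(1-q)·2 ⇒ q(1) = (1-q)(1) ⇒ q = 1/2
P2 indiff ⇒ p·4+(1-p)·0 = p·2+(1-p)·10 ⇒ p(2) = (1-p)(10) ⇒ p = 5/6

P1 mixes 5/6 on A; P2 mixes 1/2 on P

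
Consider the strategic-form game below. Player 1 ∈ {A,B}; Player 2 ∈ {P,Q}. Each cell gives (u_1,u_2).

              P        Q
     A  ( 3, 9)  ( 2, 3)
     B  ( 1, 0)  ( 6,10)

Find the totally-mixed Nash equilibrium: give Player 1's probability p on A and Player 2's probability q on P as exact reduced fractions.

P1 indiff ⇒ q·3+(1-q)·2 = q·1+(1-q)·6 ⇒ q(2) = (1-q)(4) ⇒ q = 2/3
P2 indiff ⇒ p·9+(1-p)·0 = p·3+(1-p)·10 ⇒ p(6) = (1-p)(10) ⇒ p = 5/8

p=5/8, q=2/3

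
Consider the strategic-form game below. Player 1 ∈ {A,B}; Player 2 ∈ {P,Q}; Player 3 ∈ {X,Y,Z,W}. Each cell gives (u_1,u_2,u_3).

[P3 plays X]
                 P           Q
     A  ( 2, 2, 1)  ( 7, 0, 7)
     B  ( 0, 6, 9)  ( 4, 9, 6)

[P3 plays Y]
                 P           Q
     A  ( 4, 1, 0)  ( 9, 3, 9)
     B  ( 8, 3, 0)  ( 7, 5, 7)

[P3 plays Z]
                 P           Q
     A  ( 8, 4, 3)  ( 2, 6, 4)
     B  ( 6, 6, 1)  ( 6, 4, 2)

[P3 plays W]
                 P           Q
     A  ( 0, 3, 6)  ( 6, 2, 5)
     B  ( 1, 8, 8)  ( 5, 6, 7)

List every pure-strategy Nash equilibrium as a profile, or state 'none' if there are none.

(A,P,X): not NE [P3→W gives 6>1]
(A,P,Y): not NE [P1→B gives 8>4; P2→Q gives 3>1; P3→W gives 6>0]
(A,P,Z): not NE [P2→Q gives 6>4; P3→W gives 6>3]
(A,P,W): not NE [P1→B gives 1>0]
(A,Q,X): not NE [P2→P gives 2>0; P3→Y gives 9>7]
(A,Q,Y): NE
(A,Q,Z): not NE [P1→B gives 6>2; P3→Y gives 9>4]
(A,Q,W): not NE [P2→P gives 3>2; P3→Y gives 9>5]
(B,P,X): not NE [P1→A gives 2>0; P2→Q gives 9>6]
(B,P,Y): not NE [P2→Q gives 5>3; P3→X gives 9>0]
(B,P,Z): not NE [P1→A gives 8>6; P3→X gives 9>1]
(B,P,W): not NE [P3→X gives 9>8]
(B,Q,X): not NE [P1→A gives 7>4; P3→W gives 7>6]
(B,Q,Y): not NE [P1→A gives 9>7]
(B,Q,Z): not NE [P2→P gives 6>4; P3→W gives 7>2]
(B,Q,W): not NE [P1→A gives 6>5; P2→P gives 8>6]

Nash profiles: (A,Q,Y)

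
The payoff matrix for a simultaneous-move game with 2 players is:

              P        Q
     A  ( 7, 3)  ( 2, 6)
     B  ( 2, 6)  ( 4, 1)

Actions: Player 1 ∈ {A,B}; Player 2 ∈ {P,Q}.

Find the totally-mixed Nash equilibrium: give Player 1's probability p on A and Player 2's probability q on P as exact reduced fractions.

(p,q) = (5/8, 2/7)

P1 indiff ⇒ q·7+(1-q)·2 = q·2+(1-q)·4 ⇒ q(5) = (1-q)(2) ⇒ q = 2/7
P2 indiff ⇒ p·3+(1-p)·6 = p·6+(1-p)·1 ⇒ p(-3) = (1-p)(-5) ⇒ p = 5/8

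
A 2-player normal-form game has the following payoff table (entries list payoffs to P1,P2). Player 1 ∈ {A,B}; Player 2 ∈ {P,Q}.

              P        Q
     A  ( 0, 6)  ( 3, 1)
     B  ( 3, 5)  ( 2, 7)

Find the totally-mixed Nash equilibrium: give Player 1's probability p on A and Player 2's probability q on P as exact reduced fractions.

P1 mixes 2/7 on A; P2 mixes 1/4 on P

P1 indiff ⇒ q·0+(1-q)·3 = q·3+(1-q)·2 ⇒ q(-3) = (1-q)(-1) ⇒ q = 1/4
P2 indiff ⇒ p·6+(1-p)·5 = p·1+(1-p)·7 ⇒ p(5) = (1-p)(2) ⇒ p = 2/7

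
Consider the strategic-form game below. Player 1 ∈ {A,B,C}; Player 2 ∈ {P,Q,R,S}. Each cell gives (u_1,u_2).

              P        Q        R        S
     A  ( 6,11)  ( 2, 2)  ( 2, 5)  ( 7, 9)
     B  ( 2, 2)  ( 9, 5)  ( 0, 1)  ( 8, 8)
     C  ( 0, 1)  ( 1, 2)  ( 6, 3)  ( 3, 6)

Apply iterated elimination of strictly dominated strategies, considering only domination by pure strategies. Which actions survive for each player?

Survivors P1:{A,B} P2:{P,S}

P2 drop Q (S beats it: A:9>2 B:8>5 C:6>2)
P2 drop R (S beats it: A:9>5 B:8>1 C:6>3)
P1 drop C (A beats it: P:6>0 S:7>3)
P1→{A,B} P2→{P,S}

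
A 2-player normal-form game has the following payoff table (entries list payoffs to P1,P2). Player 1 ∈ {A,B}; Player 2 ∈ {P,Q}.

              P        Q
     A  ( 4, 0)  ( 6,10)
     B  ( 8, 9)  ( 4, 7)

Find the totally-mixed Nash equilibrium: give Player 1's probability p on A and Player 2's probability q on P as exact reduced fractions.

p=1/6, q=1/3

P1 indiff ⇒ q·4+(1-q)·6 = q·8+(1-q)·4 ⇒ q(-4) = (1-q)(-2) ⇒ q = 1/3
P2 indiff ⇒ p·0+(1-p)·9 = p·10+(1-p)·7 ⇒ p(-10) = (1-p)(-2) ⇒ p = 1/6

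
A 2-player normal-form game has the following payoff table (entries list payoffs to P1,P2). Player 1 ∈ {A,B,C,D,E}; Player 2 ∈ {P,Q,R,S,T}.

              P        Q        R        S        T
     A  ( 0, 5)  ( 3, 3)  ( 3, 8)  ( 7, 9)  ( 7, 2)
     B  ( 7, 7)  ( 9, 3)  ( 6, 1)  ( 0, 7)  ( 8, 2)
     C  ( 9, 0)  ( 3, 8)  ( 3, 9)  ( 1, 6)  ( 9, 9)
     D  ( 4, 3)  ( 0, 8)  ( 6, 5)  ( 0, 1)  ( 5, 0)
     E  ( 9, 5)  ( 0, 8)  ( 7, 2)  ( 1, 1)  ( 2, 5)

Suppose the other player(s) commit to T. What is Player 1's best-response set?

P1 best: {C}

u_1(A vs T) = 7
u_1(B vs T) = 8
u_1(C vs T) = 9
u_1(D vs T) = 5
u_1(E vs T) = 2
max payoff 9 at {C}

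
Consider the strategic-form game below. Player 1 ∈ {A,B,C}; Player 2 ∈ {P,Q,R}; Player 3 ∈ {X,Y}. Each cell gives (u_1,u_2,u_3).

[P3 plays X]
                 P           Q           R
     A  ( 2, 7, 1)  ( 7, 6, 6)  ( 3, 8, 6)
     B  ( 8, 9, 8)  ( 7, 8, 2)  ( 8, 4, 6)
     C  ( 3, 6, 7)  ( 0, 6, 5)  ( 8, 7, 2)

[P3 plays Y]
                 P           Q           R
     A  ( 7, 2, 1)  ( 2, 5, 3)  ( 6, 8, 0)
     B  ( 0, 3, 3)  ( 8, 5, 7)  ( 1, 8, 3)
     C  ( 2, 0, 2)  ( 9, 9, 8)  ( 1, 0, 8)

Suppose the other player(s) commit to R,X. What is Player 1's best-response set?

P1 best: {B,C}

u_1(A vs R,X) = 3
u_1(B vs R,X) = 8
u_1(C vs R,X) = 8
max payoff 8 at {B,C}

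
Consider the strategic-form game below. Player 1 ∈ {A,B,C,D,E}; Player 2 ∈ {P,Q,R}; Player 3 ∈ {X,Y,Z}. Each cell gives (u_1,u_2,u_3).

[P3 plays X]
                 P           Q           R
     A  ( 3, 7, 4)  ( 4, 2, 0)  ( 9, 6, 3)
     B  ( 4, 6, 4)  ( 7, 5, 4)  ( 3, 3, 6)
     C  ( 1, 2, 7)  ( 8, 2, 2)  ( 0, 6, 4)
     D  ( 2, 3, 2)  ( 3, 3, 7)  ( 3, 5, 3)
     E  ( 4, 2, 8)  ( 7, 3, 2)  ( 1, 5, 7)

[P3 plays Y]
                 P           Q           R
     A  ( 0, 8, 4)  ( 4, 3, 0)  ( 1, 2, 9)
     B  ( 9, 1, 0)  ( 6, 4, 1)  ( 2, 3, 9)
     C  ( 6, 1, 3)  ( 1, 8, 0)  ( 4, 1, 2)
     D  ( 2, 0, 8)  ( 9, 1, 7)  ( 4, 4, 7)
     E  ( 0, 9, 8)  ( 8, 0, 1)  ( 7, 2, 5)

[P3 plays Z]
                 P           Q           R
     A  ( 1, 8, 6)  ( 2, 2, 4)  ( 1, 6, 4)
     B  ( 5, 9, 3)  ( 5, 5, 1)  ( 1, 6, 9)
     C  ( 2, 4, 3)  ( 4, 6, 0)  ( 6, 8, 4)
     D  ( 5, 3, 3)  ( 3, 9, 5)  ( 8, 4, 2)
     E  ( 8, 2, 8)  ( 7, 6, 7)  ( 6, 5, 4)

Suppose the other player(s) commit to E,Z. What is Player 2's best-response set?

u_2(P vs E,Z) = 2
u_2(Q vs E,Z) = 6
u_2(R vs E,Z) = 5
max payoff 6 at {Q}

argmax u_2 = {Q}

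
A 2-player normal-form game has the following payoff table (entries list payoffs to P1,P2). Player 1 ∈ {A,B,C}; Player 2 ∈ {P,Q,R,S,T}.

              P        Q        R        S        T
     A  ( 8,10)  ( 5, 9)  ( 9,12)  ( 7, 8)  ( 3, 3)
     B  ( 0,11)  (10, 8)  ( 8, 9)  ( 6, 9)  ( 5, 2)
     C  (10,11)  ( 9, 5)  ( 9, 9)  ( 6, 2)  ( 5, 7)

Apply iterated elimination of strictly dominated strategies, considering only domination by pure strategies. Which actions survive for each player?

Remaining: P1:{A,C} P2:{P,R}

P2 drop Q (P beats it: A:10>9 B:11>8 C:11>5)
P2 drop S (P beats it: A:10>8 B:11>9 C:11>2)
P2 drop T (P beats it: A:10>3 B:11>2 C:11>7)
P1 drop B (A beats it: P:8>0 R:9>8)
P1→{A,C} P2→{P,R}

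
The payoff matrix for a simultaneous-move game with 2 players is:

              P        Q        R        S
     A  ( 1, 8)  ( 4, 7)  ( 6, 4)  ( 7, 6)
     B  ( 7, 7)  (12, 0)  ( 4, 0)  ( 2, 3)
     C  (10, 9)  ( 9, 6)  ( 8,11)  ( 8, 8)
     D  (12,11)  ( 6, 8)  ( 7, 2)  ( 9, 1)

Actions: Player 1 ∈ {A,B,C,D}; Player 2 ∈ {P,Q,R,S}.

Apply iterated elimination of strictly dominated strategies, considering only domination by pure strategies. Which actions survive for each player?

P1 drop A (C beats it: P:10>1 Q:9>4 R:8>6 S:8>7)
P2 drop Q (P beats it: B:7>0 C:9>6 D:11>8)
P1 drop B (C beats it: P:10>7 R:8>4 S:8>2)
P2 drop S (P beats it: C:9>8 D:11>1)
P1→{C,D} P2→{P,R}

IESDS → P1:{C,D} P2:{P,R}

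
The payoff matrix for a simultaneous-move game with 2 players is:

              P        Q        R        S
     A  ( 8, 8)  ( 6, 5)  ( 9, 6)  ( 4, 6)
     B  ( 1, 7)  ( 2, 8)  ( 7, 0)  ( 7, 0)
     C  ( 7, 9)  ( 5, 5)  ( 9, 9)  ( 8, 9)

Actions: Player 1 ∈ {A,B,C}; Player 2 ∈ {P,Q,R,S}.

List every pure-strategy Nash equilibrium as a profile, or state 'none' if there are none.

NE set: (A,P), (C,R), (C,S)

(A,P): NE
(A,Q): not NE [P2→P gives 8>5]
(A,R): not NE [P2→P gives 8>6]
(A,S): not NE [P1→C gives 8>4; P2→P gives 8>6]
(B,P): not NE [P1→A gives 8>1; P2→Q gives 8>7]
(B,Q): not NE [P1→A gives 6>2]
(B,R): not NE [P1→C gives 9>7; P2→Q gives 8>0]
(B,S): not NE [P1→C gives 8>7; P2→Q gives 8>0]
(C,P): not NE [P1→A gives 8>7]
(C,Q): not NE [P1→A gives 6>5; P2→S gives 9>5]
(C,R): NE
(C,S): NE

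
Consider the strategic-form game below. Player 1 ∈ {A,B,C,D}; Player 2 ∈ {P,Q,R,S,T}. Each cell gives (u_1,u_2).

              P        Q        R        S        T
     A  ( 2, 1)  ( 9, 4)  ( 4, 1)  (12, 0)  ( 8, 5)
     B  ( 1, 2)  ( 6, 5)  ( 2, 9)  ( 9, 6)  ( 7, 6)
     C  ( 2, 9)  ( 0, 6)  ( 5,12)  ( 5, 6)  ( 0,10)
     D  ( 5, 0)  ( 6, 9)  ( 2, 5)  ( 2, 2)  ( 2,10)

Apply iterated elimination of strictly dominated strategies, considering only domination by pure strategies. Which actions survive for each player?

P1 drop B (A beats it: P:2>1 Q:9>6 R:4>2 S:12>9 T:8>7)
P2 drop P (T beats it: A:5>1 C:10>9 D:10>0)
P1 drop D (A beats it: Q:9>6 R:4>2 S:12>2 T:8>2)
P2 drop Q (T beats it: A:5>4 C:10>6)
P2 drop S (R beats it: A:1>0 C:12>6)
P1→{A,C} P2→{R,T}

Remaining: P1:{A,C} P2:{R,T}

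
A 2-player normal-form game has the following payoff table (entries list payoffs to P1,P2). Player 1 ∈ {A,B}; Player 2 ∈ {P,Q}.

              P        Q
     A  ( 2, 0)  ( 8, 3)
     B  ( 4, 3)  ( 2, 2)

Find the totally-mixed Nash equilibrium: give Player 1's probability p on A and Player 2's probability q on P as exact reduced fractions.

p=1/4, q=3/4

P1 indiff ⇒ q·2+(1-q)·8 = q·4+(1-q)·2 ⇒ q(-2) = (1-q)(-6) ⇒ q = 3/4
P2 indiff ⇒ p·0+(1-p)·3 = p·3+(1-p)·2 ⇒ p(-3) = (1-p)(-1) ⇒ p = 1/4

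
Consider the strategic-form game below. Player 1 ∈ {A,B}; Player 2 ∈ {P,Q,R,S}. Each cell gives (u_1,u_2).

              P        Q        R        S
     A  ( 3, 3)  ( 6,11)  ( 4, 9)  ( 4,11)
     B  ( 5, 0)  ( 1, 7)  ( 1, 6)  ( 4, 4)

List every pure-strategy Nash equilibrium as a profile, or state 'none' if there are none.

(A,P): not NE [P1→B gives 5>3; P2→S gives 11>3]
(A,Q): NE
(A,R): not NE [P2→S gives 11>9]
(A,S): NE
(B,P): not NE [P2→Q gives 7>0]
(B,Q): not NE [P1→A gives 6>1]
(B,R): not NE [P1→A gives 4>1; P2→Q gives 7>6]
(B,S): not NE [P2→Q gives 7>4]

Nash profiles: (A,Q), (A,S)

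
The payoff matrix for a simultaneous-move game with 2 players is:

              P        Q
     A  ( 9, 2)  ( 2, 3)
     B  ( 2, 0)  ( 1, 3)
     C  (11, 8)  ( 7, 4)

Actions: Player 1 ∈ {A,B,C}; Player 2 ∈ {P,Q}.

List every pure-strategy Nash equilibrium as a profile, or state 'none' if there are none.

Nash profiles: (C,P)

(A,P): not NE [P1→C gives 11>9; P2→Q gives 3>2]
(A,Q): not NE [P1→C gives 7>2]
(B,P): not NE [P1→C gives 11>2; P2→Q gives 3>0]
(B,Q): not NE [P1→C gives 7>1]
(C,P): NE
(C,Q): not NE [P2→P gives 8>4]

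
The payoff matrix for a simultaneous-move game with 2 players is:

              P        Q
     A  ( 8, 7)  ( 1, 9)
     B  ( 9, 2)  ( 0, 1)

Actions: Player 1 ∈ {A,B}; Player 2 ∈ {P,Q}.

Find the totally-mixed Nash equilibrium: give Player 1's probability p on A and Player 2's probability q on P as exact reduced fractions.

P1 indiff ⇒ q·8+(1-q)·1 = q·9+(1-q)·0 ⇒ q(-1) = (1-q)(-1) ⇒ q = 1/2
P2 indiff ⇒ p·7+(1-p)·2 = p·9+(1-p)·1 ⇒ p(-2) = (1-p)(-1) ⇒ p = 1/3

P1 mixes 1/3 on A; P2 mixes 1/2 on P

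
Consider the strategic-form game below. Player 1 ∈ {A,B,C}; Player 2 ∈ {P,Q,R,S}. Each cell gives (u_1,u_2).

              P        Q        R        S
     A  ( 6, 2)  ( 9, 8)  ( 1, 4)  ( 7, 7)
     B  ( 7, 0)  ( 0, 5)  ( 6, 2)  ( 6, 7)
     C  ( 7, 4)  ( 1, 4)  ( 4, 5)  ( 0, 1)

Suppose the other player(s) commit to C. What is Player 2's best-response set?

u_2(P vs C) = 4
u_2(Q vs C) = 4
u_2(R vs C) = 5
u_2(S vs C) = 1
max payoff 5 at {R}

P2 best: {R}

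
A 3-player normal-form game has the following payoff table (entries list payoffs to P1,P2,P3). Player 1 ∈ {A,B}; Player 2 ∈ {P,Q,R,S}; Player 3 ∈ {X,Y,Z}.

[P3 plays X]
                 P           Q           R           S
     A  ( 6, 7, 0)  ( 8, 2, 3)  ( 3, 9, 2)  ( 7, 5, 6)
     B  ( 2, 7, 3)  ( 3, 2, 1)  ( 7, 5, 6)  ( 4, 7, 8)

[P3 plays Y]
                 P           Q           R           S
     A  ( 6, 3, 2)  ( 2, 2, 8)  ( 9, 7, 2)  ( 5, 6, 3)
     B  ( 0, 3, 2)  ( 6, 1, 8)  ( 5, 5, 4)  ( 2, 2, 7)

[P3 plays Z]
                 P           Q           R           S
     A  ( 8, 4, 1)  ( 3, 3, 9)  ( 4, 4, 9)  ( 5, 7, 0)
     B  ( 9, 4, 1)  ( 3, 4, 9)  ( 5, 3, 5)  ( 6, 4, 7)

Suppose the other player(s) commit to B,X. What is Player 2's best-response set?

BR_2 = {P,S}

u_2(P vs B,X) = 7
u_2(Q vs B,X) = 2
u_2(R vs B,X) = 5
u_2(S vs B,X) = 7
max payoff 7 at {P,S}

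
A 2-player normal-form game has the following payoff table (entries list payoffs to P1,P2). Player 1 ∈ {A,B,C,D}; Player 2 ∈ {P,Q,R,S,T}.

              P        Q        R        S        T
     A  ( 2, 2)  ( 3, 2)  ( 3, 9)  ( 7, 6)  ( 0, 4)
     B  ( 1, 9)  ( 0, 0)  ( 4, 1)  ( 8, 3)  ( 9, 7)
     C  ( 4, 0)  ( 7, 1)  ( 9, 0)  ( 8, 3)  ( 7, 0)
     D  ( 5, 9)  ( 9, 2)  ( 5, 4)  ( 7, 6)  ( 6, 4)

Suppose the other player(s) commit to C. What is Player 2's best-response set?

u_2(P vs C) = 0
u_2(Q vs C) = 1
u_2(R vs C) = 0
u_2(S vs C) = 3
u_2(T vs C) = 0
max payoff 3 at {S}

argmax u_2 = {S}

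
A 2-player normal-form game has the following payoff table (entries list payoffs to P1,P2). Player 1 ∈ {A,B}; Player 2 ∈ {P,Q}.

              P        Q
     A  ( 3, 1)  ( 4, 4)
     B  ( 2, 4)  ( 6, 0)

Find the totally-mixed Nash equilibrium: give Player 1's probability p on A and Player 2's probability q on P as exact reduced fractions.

p=4/7, q=2/3

P1 indiff ⇒ q·3+(1-q)·4 = q·2+(1-q)·6 ⇒ q(1) = (1-q)(2) ⇒ q = 2/3
P2 indiff ⇒ p·1+(1-p)·4 = p·4+(1-p)·0 ⇒ p(-3) = (1-p)(-4) ⇒ p = 4/7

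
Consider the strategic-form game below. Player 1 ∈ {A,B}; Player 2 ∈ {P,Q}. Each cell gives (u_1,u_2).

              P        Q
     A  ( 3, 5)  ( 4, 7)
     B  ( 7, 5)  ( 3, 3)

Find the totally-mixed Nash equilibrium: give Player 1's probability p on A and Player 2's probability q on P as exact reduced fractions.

P1 indiff ⇒ q·3+(1-q)·4 = q·7+(1-q)·3 ⇒ q(-4) = (1-q)(-1) ⇒ q = 1/5
P2 indiff ⇒ p·5+(1-p)·5 = p·7+(1-p)·3 ⇒ p(-2) = (1-p)(-2) ⇒ p = 1/2

P1 mixes 1/2 on A; P2 mixes 1/5 on P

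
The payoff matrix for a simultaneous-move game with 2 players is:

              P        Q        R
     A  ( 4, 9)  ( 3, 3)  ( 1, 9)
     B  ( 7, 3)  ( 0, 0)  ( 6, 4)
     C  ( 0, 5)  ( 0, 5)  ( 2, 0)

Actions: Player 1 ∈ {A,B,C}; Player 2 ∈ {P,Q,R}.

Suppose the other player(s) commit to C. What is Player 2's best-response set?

u_2(P vs C) = 5
u_2(Q vs C) = 5
u_2(R vs C) = 0
max payoff 5 at {P,Q}

argmax u_2 = {P,Q}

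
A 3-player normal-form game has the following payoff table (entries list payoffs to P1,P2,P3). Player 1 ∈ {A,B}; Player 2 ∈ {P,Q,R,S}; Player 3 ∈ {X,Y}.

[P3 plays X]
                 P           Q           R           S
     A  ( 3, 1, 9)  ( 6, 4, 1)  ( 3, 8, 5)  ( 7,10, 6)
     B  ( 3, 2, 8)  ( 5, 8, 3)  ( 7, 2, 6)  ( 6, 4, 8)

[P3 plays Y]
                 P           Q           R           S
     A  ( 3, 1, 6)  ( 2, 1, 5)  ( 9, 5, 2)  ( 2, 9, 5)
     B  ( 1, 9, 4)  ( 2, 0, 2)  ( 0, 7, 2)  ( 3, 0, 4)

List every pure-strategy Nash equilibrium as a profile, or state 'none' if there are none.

(A,P,X): not NE [P2→S gives 10>1]
(A,P,Y): not NE [P2→S gives 9>1; P3→X gives 9>6]
(A,Q,X): not NE [P2→S gives 10>4; P3→Y gives 5>1]
(A,Q,Y): not NE [P2→S gives 9>1]
(A,R,X): not NE [P1→B gives 7>3; P2→S gives 10>8]
(A,R,Y): not NE [P2→S gives 9>5; P3→X gives 5>2]
(A,S,X): NE
(A,S,Y): not NE [P1→B gives 3>2; P3→X gives 6>5]
(B,P,X): not NE [P2→Q gives 8>2]
(B,P,Y): not NE [P1→A gives 3>1; P3→X gives 8>4]
(B,Q,X): not NE [P1→A gives 6>5]
(B,Q,Y): not NE [P2→P gives 9>0; P3→X gives 3>2]
(B,R,X): not NE [P2→Q gives 8>2]
(B,R,Y): not NE [P1→A gives 9>0; P2→P gives 9>7; P3→X gives 6>2]
(B,S,X): not NE [P1→A gives 7>6; P2→Q gives 8>4]
(B,S,Y): not NE [P2→P gives 9>0; P3→X gives 8>4]

PSNE = {(A,S,X)}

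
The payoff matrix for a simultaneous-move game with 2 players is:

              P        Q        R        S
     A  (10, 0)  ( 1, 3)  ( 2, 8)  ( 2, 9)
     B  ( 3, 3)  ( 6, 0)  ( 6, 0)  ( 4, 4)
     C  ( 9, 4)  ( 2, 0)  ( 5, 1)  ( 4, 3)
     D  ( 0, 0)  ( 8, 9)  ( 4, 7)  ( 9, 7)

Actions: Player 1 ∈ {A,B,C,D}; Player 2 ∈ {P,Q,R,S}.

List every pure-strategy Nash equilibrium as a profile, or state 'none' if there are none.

(A,P): not NE [P2→S gives 9>0]
(A,Q): not NE [P1→D gives 8>1; P2→S gives 9>3]
(A,R): not NE [P1→B gives 6>2; P2→S gives 9>8]
(A,S): not NE [P1→D gives 9>2]
(B,P): not NE [P1→A gives 10>3; P2→S gives 4>3]
(B,Q): not NE [P1→D gives 8>6; P2→S gives 4>0]
(B,R): not NE [P2→S gives 4>0]
(B,S): not NE [P1→D gives 9>4]
(C,P): not NE [P1→A gives 10>9]
(C,Q): not NE [P1→D gives 8>2; P2→P gives 4>0]
(C,R): not NE [P1→B gives 6>5; P2→P gives 4>1]
(C,S): not NE [P1→D gives 9>4; P2→P gives 4>3]
(D,P): not NE [P1→A gives 10>0; P2→Q gives 9>0]
(D,Q): NE
(D,R): not NE [P1→B gives 6>4; P2→Q gives 9>7]
(D,S): not NE [P2→Q gives 9>7]

Nash profiles: (D,Q)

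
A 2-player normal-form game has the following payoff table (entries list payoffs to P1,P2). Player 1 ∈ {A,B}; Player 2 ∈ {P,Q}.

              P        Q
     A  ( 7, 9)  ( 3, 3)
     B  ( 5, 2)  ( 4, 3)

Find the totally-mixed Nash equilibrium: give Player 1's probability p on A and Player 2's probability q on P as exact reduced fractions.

p=1/7, q=1/3

P1 indiff ⇒ q·7+(1-q)·3 = q·5+(1-q)·4 ⇒ q(2) = (1-q)(1) ⇒ q = 1/3
P2 indiff ⇒ p·9+(1-p)·2 = p·3+(1-p)·3 ⇒ p(6) = (1-p)(1) ⇒ p = 1/7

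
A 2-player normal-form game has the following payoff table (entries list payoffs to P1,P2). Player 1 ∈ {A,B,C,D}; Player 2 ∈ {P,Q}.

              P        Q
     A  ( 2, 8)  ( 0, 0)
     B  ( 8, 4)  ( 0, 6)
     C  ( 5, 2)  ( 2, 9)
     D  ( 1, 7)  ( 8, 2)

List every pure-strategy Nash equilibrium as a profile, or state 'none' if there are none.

(A,P): not NE [P1→B gives 8>2]
(A,Q): not NE [P1→D gives 8>0; P2→P gives 8>0]
(B,P): not NE [P2→Q gives 6>4]
(B,Q): not NE [P1→D gives 8>0]
(C,P): not NE [P1→B gives 8>5; P2→Q gives 9>2]
(C,Q): not NE [P1→D gives 8>2]
(D,P): not NE [P1→B gives 8>1]
(D,Q): not NE [P2→P gives 7>2]

PSNE: ∅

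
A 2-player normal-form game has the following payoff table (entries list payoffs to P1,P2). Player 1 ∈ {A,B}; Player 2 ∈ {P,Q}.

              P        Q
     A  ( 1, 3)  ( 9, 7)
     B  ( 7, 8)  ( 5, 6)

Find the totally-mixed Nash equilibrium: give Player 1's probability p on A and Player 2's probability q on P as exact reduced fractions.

P1 mixes 1/3 on A; P2 mixes 2/5 on P

P1 indiff ⇒ q·1+(1-q)·9 = q·7+(1-q)·5 ⇒ q(-6) = (1-q)(-4) ⇒ q = 2/5
P2 indiff ⇒ p·3+(1-p)·8 = p·7+(1-p)·6 ⇒ p(-4) = (1-p)(-2) ⇒ p = 1/3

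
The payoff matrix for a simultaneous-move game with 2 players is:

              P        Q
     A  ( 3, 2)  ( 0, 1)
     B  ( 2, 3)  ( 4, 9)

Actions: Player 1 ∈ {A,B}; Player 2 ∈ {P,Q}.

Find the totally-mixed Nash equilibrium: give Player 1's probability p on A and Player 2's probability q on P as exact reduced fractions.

P1 indiff ⇒ q·3+(1-q)·0 = q·2+(1-q)·4 ⇒ q(1) = (1-q)(4) ⇒ q = 4/5
P2 indiff ⇒ p·2+(1-p)·3 = p·1+(1-p)·9 ⇒ p(1) = (1-p)(6) ⇒ p = 6/7

(p,q) = (6/7, 4/5)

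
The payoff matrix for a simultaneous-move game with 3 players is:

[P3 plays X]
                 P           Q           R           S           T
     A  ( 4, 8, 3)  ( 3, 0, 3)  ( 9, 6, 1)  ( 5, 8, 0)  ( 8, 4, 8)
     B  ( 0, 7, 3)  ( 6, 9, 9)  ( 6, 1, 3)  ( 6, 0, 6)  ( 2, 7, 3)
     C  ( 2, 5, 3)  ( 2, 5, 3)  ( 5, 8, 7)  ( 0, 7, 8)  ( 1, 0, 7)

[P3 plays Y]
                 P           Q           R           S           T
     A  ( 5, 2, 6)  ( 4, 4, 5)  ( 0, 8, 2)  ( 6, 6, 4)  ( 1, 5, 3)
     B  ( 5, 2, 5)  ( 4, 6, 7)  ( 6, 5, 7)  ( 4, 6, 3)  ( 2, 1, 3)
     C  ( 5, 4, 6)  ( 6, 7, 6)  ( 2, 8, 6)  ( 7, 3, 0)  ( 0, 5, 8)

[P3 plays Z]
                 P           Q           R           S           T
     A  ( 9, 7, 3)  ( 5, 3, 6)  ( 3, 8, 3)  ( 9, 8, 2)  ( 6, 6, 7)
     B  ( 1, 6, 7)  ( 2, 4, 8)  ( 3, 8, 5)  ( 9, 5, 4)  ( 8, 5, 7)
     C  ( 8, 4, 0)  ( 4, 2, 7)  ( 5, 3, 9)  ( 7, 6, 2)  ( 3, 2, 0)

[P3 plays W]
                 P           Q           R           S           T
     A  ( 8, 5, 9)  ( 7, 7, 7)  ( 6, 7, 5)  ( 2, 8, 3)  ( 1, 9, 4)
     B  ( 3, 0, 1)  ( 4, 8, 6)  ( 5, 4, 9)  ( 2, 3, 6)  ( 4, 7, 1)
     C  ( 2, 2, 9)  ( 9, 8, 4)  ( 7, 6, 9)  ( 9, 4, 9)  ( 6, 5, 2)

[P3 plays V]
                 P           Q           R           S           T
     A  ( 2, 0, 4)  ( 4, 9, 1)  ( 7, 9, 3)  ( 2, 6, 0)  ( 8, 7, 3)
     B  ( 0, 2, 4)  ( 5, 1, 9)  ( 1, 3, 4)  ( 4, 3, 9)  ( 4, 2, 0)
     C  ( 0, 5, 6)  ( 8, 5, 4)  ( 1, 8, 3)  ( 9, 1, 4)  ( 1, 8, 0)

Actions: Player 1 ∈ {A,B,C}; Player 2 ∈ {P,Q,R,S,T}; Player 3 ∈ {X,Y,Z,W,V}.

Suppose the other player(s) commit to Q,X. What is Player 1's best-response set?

P1 best: {B}

u_1(A vs Q,X) = 3
u_1(B vs Q,X) = 6
u_1(C vs Q,X) = 2
max payoff 6 at {B}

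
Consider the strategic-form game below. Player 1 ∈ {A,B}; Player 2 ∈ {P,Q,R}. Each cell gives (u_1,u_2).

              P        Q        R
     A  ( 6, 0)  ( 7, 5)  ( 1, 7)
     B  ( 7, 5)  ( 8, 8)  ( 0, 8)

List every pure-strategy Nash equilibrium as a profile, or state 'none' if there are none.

PSNE = {(A,R), (B,Q)}

(A,P): not NE [P1→B gives 7>6; P2→R gives 7>0]
(A,Q): not NE [P1→B gives 8>7; P2→R gives 7>5]
(A,R): NE
(B,P): not NE [P2→R gives 8>5]
(B,Q): NE
(B,R): not NE [P1→A gives 1>0]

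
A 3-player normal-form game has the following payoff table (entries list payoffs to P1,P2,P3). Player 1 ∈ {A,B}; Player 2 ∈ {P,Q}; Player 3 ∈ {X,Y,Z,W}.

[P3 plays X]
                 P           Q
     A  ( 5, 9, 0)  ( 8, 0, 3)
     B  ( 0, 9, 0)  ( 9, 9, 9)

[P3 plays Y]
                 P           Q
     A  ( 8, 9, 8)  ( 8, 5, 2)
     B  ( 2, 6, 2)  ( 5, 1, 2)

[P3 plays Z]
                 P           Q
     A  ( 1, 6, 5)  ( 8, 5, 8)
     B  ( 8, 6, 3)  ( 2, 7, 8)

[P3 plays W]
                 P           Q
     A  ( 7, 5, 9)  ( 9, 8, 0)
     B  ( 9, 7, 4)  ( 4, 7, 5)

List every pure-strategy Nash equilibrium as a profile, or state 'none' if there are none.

(A,P,X): not NE [P3→W gives 9>0]
(A,P,Y): not NE [P3→W gives 9>8]
(A,P,Z): not NE [P1→B gives 8>1; P3→W gives 9>5]
(A,P,W): not NE [P1→B gives 9>7; P2→Q gives 8>5]
(A,Q,X): not NE [P1→B gives 9>8; P2→P gives 9>0; P3→Z gives 8>3]
(A,Q,Y): not NE [P2→P gives 9>5; P3→Z gives 8>2]
(A,Q,Z): not NE [P2→P gives 6>5]
(A,Q,W): not NE [P3→Z gives 8>0]
(B,P,X): not NE [P1→A gives 5>0; P3→W gives 4>0]
(B,P,Y): not NE [P1→A gives 8>2; P3→W gives 4>2]
(B,P,Z): not NE [P2→Q gives 7>6; P3→W gives 4>3]
(B,P,W): NE
(B,Q,X): NE
(B,Q,Y): not NE [P1→A gives 8>5; P2→P gives 6>1; P3→X gives 9>2]
(B,Q,Z): not NE [P1→A gives 8>2; P3→X gives 9>8]
(B,Q,W): not NE [P1→A gives 9>4; P3→X gives 9>5]

PSNE = {(B,P,W), (B,Q,X)}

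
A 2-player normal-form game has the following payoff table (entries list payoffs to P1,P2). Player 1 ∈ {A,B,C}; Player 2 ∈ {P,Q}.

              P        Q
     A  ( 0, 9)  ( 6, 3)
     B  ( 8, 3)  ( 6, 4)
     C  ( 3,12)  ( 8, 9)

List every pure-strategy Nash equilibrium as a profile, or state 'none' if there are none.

(A,P): not NE [P1→B gives 8>0]
(A,Q): not NE [P1→C gives 8>6; P2→P gives 9>3]
(B,P): not NE [P2→Q gives 4>3]
(B,Q): not NE [P1→C gives 8>6]
(C,P): not NE [P1→B gives 8>3]
(C,Q): not NE [P2→P gives 12>9]

No pure NE.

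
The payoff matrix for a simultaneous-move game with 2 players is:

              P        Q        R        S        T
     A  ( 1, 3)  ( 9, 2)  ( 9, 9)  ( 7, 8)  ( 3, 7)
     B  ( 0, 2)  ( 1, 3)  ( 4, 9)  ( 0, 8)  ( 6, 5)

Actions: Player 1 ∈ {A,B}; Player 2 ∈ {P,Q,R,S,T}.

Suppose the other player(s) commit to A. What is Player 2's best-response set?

u_2(P vs A) = 3
u_2(Q vs A) = 2
u_2(R vs A) = 9
u_2(S vs A) = 8
u_2(T vs A) = 7
max payoff 9 at {R}

P2 best: {R}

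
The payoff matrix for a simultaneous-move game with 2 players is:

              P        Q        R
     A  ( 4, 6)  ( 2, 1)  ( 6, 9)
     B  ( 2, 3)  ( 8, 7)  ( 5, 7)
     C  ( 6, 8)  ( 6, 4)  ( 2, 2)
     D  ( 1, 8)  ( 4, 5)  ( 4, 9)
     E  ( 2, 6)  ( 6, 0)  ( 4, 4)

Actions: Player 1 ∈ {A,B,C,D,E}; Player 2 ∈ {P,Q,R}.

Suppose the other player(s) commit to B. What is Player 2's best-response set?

u_2(P vs B) = 3
u_2(Q vs B) = 7
u_2(R vs B) = 7
max payoff 7 at {Q,R}

argmax u_2 = {Q,R}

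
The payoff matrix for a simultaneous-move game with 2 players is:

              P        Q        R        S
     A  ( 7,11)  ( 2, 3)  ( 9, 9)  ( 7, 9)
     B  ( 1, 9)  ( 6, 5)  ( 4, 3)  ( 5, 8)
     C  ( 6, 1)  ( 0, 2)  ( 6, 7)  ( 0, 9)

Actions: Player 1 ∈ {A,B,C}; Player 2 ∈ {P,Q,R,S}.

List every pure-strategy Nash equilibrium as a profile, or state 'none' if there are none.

PSNE = {(A,P)}

(A,P): NE
(A,Q): not NE [P1→B gives 6>2; P2→P gives 11>3]
(A,R): not NE [P2→P gives 11>9]
(A,S): not NE [P2→P gives 11>9]
(B,P): not NE [P1→A gives 7>1]
(B,Q): not NE [P2→P gives 9>5]
(B,R): not NE [P1→A gives 9>4; P2→P gives 9>3]
(B,S): not NE [P1→A gives 7>5; P2→P gives 9>8]
(C,P): not NE [P1→A gives 7>6; P2→S gives 9>1]
(C,Q): not NE [P1→B gives 6>0; P2→S gives 9>2]
(C,R): not NE [P1→A gives 9>6; P2→S gives 9>7]
(C,S): not NE [P1→A gives 7>0]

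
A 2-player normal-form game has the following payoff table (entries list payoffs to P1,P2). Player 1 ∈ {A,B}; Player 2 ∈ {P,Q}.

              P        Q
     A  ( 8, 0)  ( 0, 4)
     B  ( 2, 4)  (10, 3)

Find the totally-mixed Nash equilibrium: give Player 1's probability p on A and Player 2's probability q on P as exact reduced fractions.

(p,q) = (1/5, 5/8)

P1 indiff ⇒ q·8+(1-q)·0 = q·2+(1-q)·10 ⇒ q(6) = (1-q)(10) ⇒ q = 5/8
P2 indiff ⇒ p·0+(1-p)·4 = p·4+(1-p)·3 ⇒ p(-4) = (1-p)(-1) ⇒ p = 1/5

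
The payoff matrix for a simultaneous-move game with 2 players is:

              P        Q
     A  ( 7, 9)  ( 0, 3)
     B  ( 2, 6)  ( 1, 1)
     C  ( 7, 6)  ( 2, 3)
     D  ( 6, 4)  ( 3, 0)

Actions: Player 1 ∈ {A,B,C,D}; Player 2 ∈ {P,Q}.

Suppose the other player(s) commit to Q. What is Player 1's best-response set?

u_1(A vs Q) = 0
u_1(B vs Q) = 1
u_1(C vs Q) = 2
u_1(D vs Q) = 3
max payoff 3 at {D}

P1 best: {D}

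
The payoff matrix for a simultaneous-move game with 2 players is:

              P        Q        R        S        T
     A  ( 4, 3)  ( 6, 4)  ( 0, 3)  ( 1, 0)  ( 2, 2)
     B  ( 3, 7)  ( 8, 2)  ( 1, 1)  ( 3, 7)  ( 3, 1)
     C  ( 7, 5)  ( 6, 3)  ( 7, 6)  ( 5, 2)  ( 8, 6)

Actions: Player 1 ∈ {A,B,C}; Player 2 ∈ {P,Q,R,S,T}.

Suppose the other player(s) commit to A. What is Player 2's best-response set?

argmax u_2 = {Q}

u_2(P vs A) = 3
u_2(Q vs A) = 4
u_2(R vs A) = 3
u_2(S vs A) = 0
u_2(T vs A) = 2
max payoff 4 at {Q}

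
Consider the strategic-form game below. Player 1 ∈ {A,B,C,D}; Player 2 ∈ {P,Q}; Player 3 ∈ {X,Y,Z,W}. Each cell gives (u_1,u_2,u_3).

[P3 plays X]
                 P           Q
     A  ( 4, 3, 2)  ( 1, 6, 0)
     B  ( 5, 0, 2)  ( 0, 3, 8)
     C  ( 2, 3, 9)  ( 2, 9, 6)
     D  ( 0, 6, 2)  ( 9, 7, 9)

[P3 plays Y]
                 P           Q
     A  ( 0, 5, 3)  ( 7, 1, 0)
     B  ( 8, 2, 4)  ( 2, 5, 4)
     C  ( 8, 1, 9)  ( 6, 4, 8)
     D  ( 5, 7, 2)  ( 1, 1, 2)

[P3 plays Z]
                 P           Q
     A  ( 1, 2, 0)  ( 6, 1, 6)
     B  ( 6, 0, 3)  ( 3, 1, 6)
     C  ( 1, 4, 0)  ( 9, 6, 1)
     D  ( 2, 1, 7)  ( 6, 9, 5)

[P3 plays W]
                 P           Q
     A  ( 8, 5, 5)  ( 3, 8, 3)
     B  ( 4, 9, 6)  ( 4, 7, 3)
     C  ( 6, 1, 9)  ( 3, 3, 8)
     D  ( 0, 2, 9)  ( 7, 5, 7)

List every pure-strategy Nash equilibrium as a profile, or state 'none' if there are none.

Nash profiles: (D,Q,X)

(A,P,X): not NE [P1→B gives 5>4; P2→Q gives 6>3; P3→W gives 5>2]
(A,P,Y): not NE [P1→C gives 8>0; P3→W gives 5>3]
(A,P,Z): not NE [P1→B gives 6>1; P3→W gives 5>0]
(A,P,W): not NE [P2→Q gives 8>5]
(A,Q,X): not NE [P1→D gives 9>1; P3→Z gives 6>0]
(A,Q,Y): not NE [P2→P gives 5>1; P3→Z gives 6>0]
(A,Q,Z): not NE [P1→C gives 9>6; P2→P gives 2>1]
(A,Q,W): not NE [P1→D gives 7>3; P3→Z gives 6>3]
(B,P,X): not NE [P2→Q gives 3>0; P3→W gives 6>2]
(B,P,Y): not NE [P2→Q gives 5>2; P3→W gives 6>4]
(B,P,Z): not NE [P2→Q gives 1>0; P3→W gives 6>3]
(B,P,W): not NE [P1→A gives 8>4]
(B,Q,X): not NE [P1→D gives 9>0]
(B,Q,Y): not NE [P1→A gives 7>2; P3→X gives 8>4]
(B,Q,Z): not NE [P1→C gives 9>3; P3→X gives 8>6]
(B,Q,W): not NE [P1→D gives 7>4; P2→P gives 9>7; P3→X gives 8>3]
(C,P,X): not NE [P1→B gives 5>2; P2→Q gives 9>3]
(C,P,Y): not NE [P2→Q gives 4>1]
(C,P,Z): not NE [P1→B gives 6>1; P2→Q gives 6>4; P3→W gives 9>0]
(C,P,W): not NE [P1→A gives 8>6; P2→Q gives 3>1]
(C,Q,X): not NE [P1→D gives 9>2; P3→W gives 8>6]
(C,Q,Y): not NE [P1→A gives 7>6]
(C,Q,Z): not NE [P3→W gives 8>1]
(C,Q,W): not NE [P1→D gives 7>3]
(D,P,X): not NE [P1→B gives 5>0; P2→Q gives 7>6; P3→W gives 9>2]
(D,P,Y): not NE [P1→C gives 8>5; P3→W gives 9>2]
(D,P,Z): not NE [P1→B gives 6>2; P2→Q gives 9>1; P3→W gives 9>7]
(D,P,W): not NE [P1→A gives 8>0; P2→Q gives 5>2]
(D,Q,X): NE
(D,Q,Y): not NE [P1→A gives 7>1; P2→P gives 7>1; P3→X gives 9>2]
(D,Q,Z): not NE [P1→C gives 9>6; P3→X gives 9>5]
(D,Q,W): not NE [P3→X gives 9>7]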